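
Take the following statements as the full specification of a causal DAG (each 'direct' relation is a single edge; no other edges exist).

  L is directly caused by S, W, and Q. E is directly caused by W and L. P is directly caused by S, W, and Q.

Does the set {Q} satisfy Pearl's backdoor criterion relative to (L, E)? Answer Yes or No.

Backdoor paths from L to E (paths whose first edge points into L):
  P1: L <- Q -> P <- W -> E
  P2: L <- S -> P <- W -> E
  P3: L <- W -> E
Condition 1 (no descendant of L in the set): holds — descendants of L are {E}; none are in {Q}.
Condition 2 (every backdoor path blocked by {Q}):
  P1: blocked at fork node Q ∈ conditioning set.
  P2: blocked at collider P (neither it nor any descendant is in the conditioning set).
  P3: open — no interior node is in the conditioning set.
{Q} does not satisfy the backdoor criterion.

No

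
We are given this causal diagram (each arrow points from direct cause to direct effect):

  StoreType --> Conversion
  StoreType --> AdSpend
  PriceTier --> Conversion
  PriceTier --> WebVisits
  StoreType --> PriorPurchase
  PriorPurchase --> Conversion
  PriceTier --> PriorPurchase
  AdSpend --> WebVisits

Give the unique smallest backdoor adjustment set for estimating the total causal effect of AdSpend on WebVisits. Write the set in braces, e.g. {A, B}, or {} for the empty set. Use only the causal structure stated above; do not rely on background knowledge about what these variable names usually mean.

Variables eligible for adjustment (non-descendants of AdSpend, excluding AdSpend and WebVisits): {Conversion, PriceTier, PriorPurchase, StoreType}.
Backdoor paths from AdSpend to WebVisits:
  P1: AdSpend <- StoreType -> PriorPurchase <- PriceTier -> WebVisits
  P2: AdSpend <- StoreType -> PriorPurchase -> Conversion <- PriceTier -> WebVisits
  P3: AdSpend <- StoreType -> Conversion <- PriceTier -> WebVisits
  P4: AdSpend <- StoreType -> Conversion <- PriorPurchase <- PriceTier -> WebVisits
Each backdoor path contains an unconditioned collider, so every path is already blocked with the empty conditioning set:
  P1: blocked at collider PriorPurchase (neither it nor any descendant is in the conditioning set).
  P2: blocked at collider Conversion (neither it nor any descendant is in the conditioning set).
  P3: blocked at collider Conversion (neither it nor any descendant is in the conditioning set).
  P4: blocked at collider Conversion (neither it nor any descendant is in the conditioning set).
The empty set is therefore the unique smallest valid set.

{}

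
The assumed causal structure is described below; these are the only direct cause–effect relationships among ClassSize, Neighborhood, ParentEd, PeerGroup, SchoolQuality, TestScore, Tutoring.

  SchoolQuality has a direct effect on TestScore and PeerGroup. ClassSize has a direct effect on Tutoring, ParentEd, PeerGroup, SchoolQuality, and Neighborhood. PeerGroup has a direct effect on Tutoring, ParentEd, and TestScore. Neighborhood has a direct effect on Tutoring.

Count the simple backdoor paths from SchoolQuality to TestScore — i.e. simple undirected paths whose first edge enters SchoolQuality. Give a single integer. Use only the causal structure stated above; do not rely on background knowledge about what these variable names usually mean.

A backdoor path from SchoolQuality to TestScore is any simple undirected path whose first edge points into SchoolQuality (i.e. leaves SchoolQuality via a parent).
Parents of SchoolQuality: {ClassSize}.
Enumerating:
  P1: SchoolQuality <- ClassSize -> PeerGroup -> TestScore
  P2: SchoolQuality <- ClassSize -> Neighborhood -> Tutoring <- PeerGroup -> TestScore
  P3: SchoolQuality <- ClassSize -> Tutoring <- PeerGroup -> TestScore
  P4: SchoolQuality <- ClassSize -> ParentEd <- PeerGroup -> TestScore
That exhausts the simple backdoor paths. Count: 4.

4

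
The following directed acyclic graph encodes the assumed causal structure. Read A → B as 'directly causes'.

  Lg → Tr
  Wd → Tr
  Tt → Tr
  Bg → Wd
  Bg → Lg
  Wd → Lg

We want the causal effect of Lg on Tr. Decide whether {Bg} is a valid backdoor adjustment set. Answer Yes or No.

No

Backdoor paths from Lg to Tr (paths whose first edge points into Lg):
  P1: Lg <- Bg -> Wd -> Tr
  P2: Lg <- Wd -> Tr
Condition 1 (no descendant of Lg in the set): holds — descendants of Lg are {Tr}; none are in {Bg}.
Condition 2 (every backdoor path blocked by {Bg}):
  P1: blocked at fork node Bg ∈ conditioning set.
  P2: open — no interior node is in the conditioning set.
{Bg} does not satisfy the backdoor criterion.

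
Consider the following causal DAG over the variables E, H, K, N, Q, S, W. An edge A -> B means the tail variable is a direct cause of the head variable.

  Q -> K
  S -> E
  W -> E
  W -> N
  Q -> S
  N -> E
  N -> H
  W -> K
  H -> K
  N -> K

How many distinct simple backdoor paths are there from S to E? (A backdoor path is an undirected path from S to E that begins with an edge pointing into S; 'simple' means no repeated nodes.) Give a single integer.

6

A backdoor path from S to E is any simple undirected path whose first edge points into S (i.e. leaves S via a parent).
Parents of S: {Q}.
Enumerating:
  P1: S <- Q -> K <- W -> N -> E
  P2: S <- Q -> K <- W -> E
  P3: S <- Q -> K <- N <- W -> E
  P4: S <- Q -> K <- N -> E
  P5: S <- Q -> K <- H <- N <- W -> E
  P6: S <- Q -> K <- H <- N -> E
That exhausts the simple backdoor paths. Count: 6.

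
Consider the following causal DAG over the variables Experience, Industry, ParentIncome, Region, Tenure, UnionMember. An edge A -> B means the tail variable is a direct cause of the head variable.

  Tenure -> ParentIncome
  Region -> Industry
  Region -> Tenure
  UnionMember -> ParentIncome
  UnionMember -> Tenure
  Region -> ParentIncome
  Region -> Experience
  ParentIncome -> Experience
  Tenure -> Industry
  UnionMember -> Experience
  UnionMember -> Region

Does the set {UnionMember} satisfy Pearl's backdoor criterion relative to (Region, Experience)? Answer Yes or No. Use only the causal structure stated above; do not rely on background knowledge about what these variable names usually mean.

Backdoor paths from Region to Experience (paths whose first edge points into Region):
  P1: Region <- UnionMember -> Tenure -> ParentIncome -> Experience
  P2: Region <- UnionMember -> ParentIncome -> Experience
  P3: Region <- UnionMember -> Experience
Condition 1 (no descendant of Region in the set): holds — descendants of Region are {Experience, Industry, ParentIncome, Tenure}; none are in {UnionMember}.
Condition 2 (every backdoor path blocked by {UnionMember}):
  P1: blocked at fork node UnionMember ∈ conditioning set.
  P2: blocked at fork node UnionMember ∈ conditioning set.
  P3: blocked at fork node UnionMember ∈ conditioning set.
{UnionMember} satisfies the backdoor criterion.

Yes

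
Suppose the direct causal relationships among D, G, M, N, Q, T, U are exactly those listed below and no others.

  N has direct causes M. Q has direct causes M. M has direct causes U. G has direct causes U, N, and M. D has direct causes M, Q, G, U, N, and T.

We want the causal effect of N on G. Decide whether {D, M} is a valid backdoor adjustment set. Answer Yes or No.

No

Backdoor paths from N to G (paths whose first edge points into N):
  P1: N <- M <- U -> G
  P2: N <- M <- U -> D <- G
  P3: N <- M -> Q -> D <- U -> G
  P4: N <- M -> Q -> D <- G
  P5: N <- M -> G
  P6: N <- M -> D <- U -> G
  P7: N <- M -> D <- G
Condition 1 (no descendant of N in the set): FAILS — D is a descendant of N.
Condition 2 (every backdoor path blocked by {D, M}):
  P1: blocked at chain node M ∈ conditioning set.
  P2: blocked at chain node M ∈ conditioning set.
  P3: blocked at fork node M ∈ conditioning set.
  P4: blocked at fork node M ∈ conditioning set.
  P5: blocked at fork node M ∈ conditioning set.
  P6: blocked at fork node M ∈ conditioning set.
  P7: blocked at fork node M ∈ conditioning set.
{D, M} does not satisfy the backdoor criterion.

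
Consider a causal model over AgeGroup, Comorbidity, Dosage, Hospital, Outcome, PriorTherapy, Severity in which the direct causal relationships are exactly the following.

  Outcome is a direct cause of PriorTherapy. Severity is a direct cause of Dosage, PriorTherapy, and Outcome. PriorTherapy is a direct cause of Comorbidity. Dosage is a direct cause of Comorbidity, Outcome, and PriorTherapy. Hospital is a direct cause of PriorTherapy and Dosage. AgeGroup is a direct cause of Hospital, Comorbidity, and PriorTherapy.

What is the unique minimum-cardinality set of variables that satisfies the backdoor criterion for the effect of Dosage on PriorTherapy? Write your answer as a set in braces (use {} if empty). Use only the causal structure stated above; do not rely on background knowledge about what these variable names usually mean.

{Hospital, Severity}

Variables eligible for adjustment (non-descendants of Dosage, excluding Dosage and PriorTherapy): {AgeGroup, Hospital, Severity}.
Backdoor paths from Dosage to PriorTherapy:
  P1: Dosage <- Hospital <- AgeGroup -> PriorTherapy
  P2: Dosage <- Hospital <- AgeGroup -> Comorbidity <- PriorTherapy
  P3: Dosage <- Hospital -> PriorTherapy
  P4: Dosage <- Severity -> Outcome -> PriorTherapy
  P5: Dosage <- Severity -> PriorTherapy
The empty set is not sufficient: P1 (Dosage <- Hospital <- AgeGroup -> PriorTherapy) has no collider blocking it and no conditioned non-collider, so it is open.
Try {Hospital, Severity}:
  P1: blocked at chain node Hospital ∈ conditioning set.
  P2: blocked at chain node Hospital ∈ conditioning set.
  P3: blocked at fork node Hospital ∈ conditioning set.
  P4: blocked at fork node Severity ∈ conditioning set.
  P5: blocked at fork node Severity ∈ conditioning set.
{Hospital, Severity} contains no descendant of Dosage and blocks every backdoor path.
Every element of {Hospital, Severity} is needed (dropping Hospital leaves P1 open; dropping Severity leaves P4 open), so no proper subset is valid.
Among all size-2 subsets of the eligible variables, only {Hospital, Severity} blocks every backdoor path, so it is the unique smallest valid adjustment set.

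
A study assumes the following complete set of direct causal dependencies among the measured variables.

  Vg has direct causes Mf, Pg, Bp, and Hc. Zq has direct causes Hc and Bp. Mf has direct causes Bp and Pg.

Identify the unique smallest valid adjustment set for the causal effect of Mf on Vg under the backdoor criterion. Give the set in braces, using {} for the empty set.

{Bp, Pg}

Variables eligible for adjustment (non-descendants of Mf, excluding Mf and Vg): {Bp, Hc, Pg, Zq}.
Backdoor paths from Mf to Vg:
  P1: Mf <- Bp -> Zq <- Hc -> Vg
  P2: Mf <- Bp -> Vg
  P3: Mf <- Pg -> Vg
The empty set is not sufficient: P2 (Mf <- Bp -> Vg) has no collider blocking it and no conditioned non-collider, so it is open.
Try {Bp, Pg}:
  P1: blocked at fork node Bp ∈ conditioning set.
  P2: blocked at fork node Bp ∈ conditioning set.
  P3: blocked at fork node Pg ∈ conditioning set.
{Bp, Pg} contains no descendant of Mf and blocks every backdoor path.
Every element of {Bp, Pg} is needed (dropping Bp leaves P2 open; dropping Pg leaves P3 open), so no proper subset is valid.
Among all size-2 subsets of the eligible variables, only {Bp, Pg} blocks every backdoor path, so it is the unique smallest valid adjustment set.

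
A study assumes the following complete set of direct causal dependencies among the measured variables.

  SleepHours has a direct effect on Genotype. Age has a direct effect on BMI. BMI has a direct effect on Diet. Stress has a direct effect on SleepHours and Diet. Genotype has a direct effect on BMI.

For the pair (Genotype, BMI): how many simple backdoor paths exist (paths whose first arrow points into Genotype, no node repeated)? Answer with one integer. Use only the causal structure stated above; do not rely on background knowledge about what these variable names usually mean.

A backdoor path from Genotype to BMI is any simple undirected path whose first edge points into Genotype (i.e. leaves Genotype via a parent).
Parents of Genotype: {SleepHours}.
Enumerating:
  P1: Genotype <- SleepHours <- Stress -> Diet <- BMI
That exhausts the simple backdoor paths. Count: 1.

1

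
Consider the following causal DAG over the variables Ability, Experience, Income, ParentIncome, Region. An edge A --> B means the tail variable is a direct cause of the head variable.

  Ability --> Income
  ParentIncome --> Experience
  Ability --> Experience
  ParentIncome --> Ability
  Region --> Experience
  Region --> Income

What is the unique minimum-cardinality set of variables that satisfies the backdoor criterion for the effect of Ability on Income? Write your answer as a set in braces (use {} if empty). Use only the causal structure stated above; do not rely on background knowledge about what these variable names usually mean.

{}

Variables eligible for adjustment (non-descendants of Ability, excluding Ability and Income): {ParentIncome, Region}.
Backdoor paths from Ability to Income:
  P1: Ability <- ParentIncome -> Experience <- Region -> Income
Each backdoor path contains an unconditioned collider, so every path is already blocked with the empty conditioning set:
  P1: blocked at collider Experience (neither it nor any descendant is in the conditioning set).
The empty set is therefore the unique smallest valid set.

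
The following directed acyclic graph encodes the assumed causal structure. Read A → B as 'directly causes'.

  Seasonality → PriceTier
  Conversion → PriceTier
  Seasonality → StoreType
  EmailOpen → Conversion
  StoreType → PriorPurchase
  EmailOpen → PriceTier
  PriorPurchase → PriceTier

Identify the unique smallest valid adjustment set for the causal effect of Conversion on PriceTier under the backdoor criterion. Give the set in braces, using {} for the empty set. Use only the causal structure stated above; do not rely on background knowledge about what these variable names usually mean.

Variables eligible for adjustment (non-descendants of Conversion, excluding Conversion and PriceTier): {EmailOpen, PriorPurchase, Seasonality, StoreType}.
Backdoor paths from Conversion to PriceTier:
  P1: Conversion <- EmailOpen -> PriceTier
The empty set is not sufficient: P1 (Conversion <- EmailOpen -> PriceTier) has no collider blocking it and no conditioned non-collider, so it is open.
Try {EmailOpen}:
  P1: blocked at fork node EmailOpen ∈ conditioning set.
{EmailOpen} contains no descendant of Conversion and blocks every backdoor path.
No other singleton works — e.g. {Seasonality} leaves P1 open — so {EmailOpen} is the unique smallest valid adjustment set.

{EmailOpen}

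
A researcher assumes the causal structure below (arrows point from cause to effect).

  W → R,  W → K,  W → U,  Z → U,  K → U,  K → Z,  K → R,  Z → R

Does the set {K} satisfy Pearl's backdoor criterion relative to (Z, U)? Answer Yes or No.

Backdoor paths from Z to U (paths whose first edge points into Z):
  P1: Z <- K <- W -> U
  P2: Z <- K -> U
  P3: Z <- K -> R <- W -> U
Condition 1 (no descendant of Z in the set): holds — descendants of Z are {R, U}; none are in {K}.
Condition 2 (every backdoor path blocked by {K}):
  P1: blocked at chain node K ∈ conditioning set.
  P2: blocked at fork node K ∈ conditioning set.
  P3: blocked at fork node K ∈ conditioning set.
{K} satisfies the backdoor criterion.

Yes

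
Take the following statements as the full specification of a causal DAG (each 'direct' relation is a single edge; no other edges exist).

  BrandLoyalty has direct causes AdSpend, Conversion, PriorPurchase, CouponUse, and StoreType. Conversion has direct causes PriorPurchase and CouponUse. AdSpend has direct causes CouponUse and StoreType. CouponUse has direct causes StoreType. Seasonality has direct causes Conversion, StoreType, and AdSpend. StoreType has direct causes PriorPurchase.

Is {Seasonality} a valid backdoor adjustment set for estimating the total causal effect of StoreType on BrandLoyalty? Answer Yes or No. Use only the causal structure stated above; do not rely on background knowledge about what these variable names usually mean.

Backdoor paths from StoreType to BrandLoyalty (paths whose first edge points into StoreType):
  P1: StoreType <- PriorPurchase -> Conversion <- CouponUse -> AdSpend -> BrandLoyalty
  P2: StoreType <- PriorPurchase -> Conversion <- CouponUse -> BrandLoyalty
  P3: StoreType <- PriorPurchase -> Conversion -> Seasonality <- AdSpend <- CouponUse -> BrandLoyalty
  P4: StoreType <- PriorPurchase -> Conversion -> Seasonality <- AdSpend -> BrandLoyalty
  P5: StoreType <- PriorPurchase -> Conversion -> BrandLoyalty
  P6: StoreType <- PriorPurchase -> BrandLoyalty
Condition 1 (no descendant of StoreType in the set): FAILS — Seasonality is a descendant of StoreType.
Condition 2 (every backdoor path blocked by {Seasonality}):
  P1: open — collider(s) Conversion are conditioned on (or have a conditioned descendant) and no non-collider on the path is in the set.
  P2: open — collider(s) Conversion are conditioned on (or have a conditioned descendant) and no non-collider on the path is in the set.
  P3: open — collider(s) Seasonality are conditioned on (or have a conditioned descendant) and no non-collider on the path is in the set.
  P4: open — collider(s) Seasonality are conditioned on (or have a conditioned descendant) and no non-collider on the path is in the set.
  P5: open — no interior node is in the conditioning set.
  P6: open — no interior node is in the conditioning set.
{Seasonality} does not satisfy the backdoor criterion.

No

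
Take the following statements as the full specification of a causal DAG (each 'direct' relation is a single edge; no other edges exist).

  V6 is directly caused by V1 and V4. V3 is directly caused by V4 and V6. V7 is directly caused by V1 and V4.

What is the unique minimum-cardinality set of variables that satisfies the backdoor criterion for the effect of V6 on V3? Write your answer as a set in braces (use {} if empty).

Variables eligible for adjustment (non-descendants of V6, excluding V6 and V3): {V1, V4, V7}.
Backdoor paths from V6 to V3:
  P1: V6 <- V4 -> V3
  P2: V6 <- V1 -> V7 <- V4 -> V3
The empty set is not sufficient: P1 (V6 <- V4 -> V3) has no collider blocking it and no conditioned non-collider, so it is open.
Try {V4}:
  P1: blocked at fork node V4 ∈ conditioning set.
  P2: blocked at collider V7 (neither it nor any descendant is in the conditioning set).
{V4} contains no descendant of V6 and blocks every backdoor path.
No other singleton works — e.g. {V1} leaves P1 open — so {V4} is the unique smallest valid adjustment set.

{V4}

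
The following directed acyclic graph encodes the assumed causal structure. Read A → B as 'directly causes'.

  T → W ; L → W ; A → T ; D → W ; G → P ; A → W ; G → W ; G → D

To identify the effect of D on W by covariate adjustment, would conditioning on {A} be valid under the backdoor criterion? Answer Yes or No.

No

Backdoor paths from D to W (paths whose first edge points into D):
  P1: D <- G -> W
Condition 1 (no descendant of D in the set): holds — descendants of D are {W}; none are in {A}.
Condition 2 (every backdoor path blocked by {A}):
  P1: open — no interior node is in the conditioning set.
{A} does not satisfy the backdoor criterion.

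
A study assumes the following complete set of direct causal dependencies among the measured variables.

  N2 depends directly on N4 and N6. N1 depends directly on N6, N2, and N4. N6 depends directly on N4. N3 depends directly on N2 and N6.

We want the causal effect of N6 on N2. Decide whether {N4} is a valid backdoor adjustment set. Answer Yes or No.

Yes

Backdoor paths from N6 to N2 (paths whose first edge points into N6):
  P1: N6 <- N4 -> N2
  P2: N6 <- N4 -> N1 <- N2
Condition 1 (no descendant of N6 in the set): holds — descendants of N6 are {N1, N2, N3}; none are in {N4}.
Condition 2 (every backdoor path blocked by {N4}):
  P1: blocked at fork node N4 ∈ conditioning set.
  P2: blocked at fork node N4 ∈ conditioning set.
{N4} satisfies the backdoor criterion.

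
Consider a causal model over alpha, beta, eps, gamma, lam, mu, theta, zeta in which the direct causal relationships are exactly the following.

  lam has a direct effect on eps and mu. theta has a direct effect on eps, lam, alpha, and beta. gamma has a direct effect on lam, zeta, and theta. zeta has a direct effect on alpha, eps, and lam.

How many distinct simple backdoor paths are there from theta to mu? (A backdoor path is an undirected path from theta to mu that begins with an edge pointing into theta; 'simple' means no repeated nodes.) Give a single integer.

A backdoor path from theta to mu is any simple undirected path whose first edge points into theta (i.e. leaves theta via a parent).
Parents of theta: {gamma}.
Enumerating:
  P1: theta <- gamma -> zeta -> lam -> mu
  P2: theta <- gamma -> zeta -> eps <- lam -> mu
  P3: theta <- gamma -> lam -> mu
That exhausts the simple backdoor paths. Count: 3.

3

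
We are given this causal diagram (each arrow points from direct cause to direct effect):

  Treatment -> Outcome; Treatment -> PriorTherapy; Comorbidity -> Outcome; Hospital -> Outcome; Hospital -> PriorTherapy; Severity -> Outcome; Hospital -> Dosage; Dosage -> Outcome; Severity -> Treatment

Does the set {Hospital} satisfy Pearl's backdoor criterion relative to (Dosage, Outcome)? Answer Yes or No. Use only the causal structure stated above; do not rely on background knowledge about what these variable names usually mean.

Yes

Backdoor paths from Dosage to Outcome (paths whose first edge points into Dosage):
  P1: Dosage <- Hospital -> Outcome
  P2: Dosage <- Hospital -> PriorTherapy <- Treatment <- Severity -> Outcome
  P3: Dosage <- Hospital -> PriorTherapy <- Treatment -> Outcome
Condition 1 (no descendant of Dosage in the set): holds — descendants of Dosage are {Outcome}; none are in {Hospital}.
Condition 2 (every backdoor path blocked by {Hospital}):
  P1: blocked at fork node Hospital ∈ conditioning set.
  P2: blocked at fork node Hospital ∈ conditioning set.
  P3: blocked at fork node Hospital ∈ conditioning set.
{Hospital} satisfies the backdoor criterion.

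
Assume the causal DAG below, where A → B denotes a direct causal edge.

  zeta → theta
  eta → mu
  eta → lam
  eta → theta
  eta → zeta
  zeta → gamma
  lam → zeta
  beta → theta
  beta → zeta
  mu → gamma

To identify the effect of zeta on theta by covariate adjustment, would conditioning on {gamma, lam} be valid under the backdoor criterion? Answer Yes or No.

No

Backdoor paths from zeta to theta (paths whose first edge points into zeta):
  P1: zeta <- eta -> theta
  P2: zeta <- beta -> theta
  P3: zeta <- lam <- eta -> theta
Condition 1 (no descendant of zeta in the set): FAILS — gamma is a descendant of zeta.
Condition 2 (every backdoor path blocked by {gamma, lam}):
  P1: open — no interior node is in the conditioning set.
  P2: open — no interior node is in the conditioning set.
  P3: blocked at chain node lam ∈ conditioning set.
{gamma, lam} does not satisfy the backdoor criterion.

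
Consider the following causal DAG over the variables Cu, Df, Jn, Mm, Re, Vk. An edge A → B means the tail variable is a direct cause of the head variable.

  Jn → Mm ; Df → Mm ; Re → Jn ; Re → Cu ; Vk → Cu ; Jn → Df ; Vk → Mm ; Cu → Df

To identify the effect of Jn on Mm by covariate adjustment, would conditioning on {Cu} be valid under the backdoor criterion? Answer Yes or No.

Backdoor paths from Jn to Mm (paths whose first edge points into Jn):
  P1: Jn <- Re -> Cu <- Vk -> Mm
  P2: Jn <- Re -> Cu -> Df -> Mm
Condition 1 (no descendant of Jn in the set): holds — descendants of Jn are {Df, Mm}; none are in {Cu}.
Condition 2 (every backdoor path blocked by {Cu}):
  P1: open — collider(s) Cu are conditioned on (or have a conditioned descendant) and no non-collider on the path is in the set.
  P2: blocked at chain node Cu ∈ conditioning set.
{Cu} does not satisfy the backdoor criterion.

No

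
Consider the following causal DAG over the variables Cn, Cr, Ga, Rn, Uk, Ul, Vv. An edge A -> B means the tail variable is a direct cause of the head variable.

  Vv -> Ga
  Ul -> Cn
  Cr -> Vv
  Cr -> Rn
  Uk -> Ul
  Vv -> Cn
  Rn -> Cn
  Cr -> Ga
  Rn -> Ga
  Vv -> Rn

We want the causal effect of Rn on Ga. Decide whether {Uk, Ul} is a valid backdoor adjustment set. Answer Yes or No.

Backdoor paths from Rn to Ga (paths whose first edge points into Rn):
  P1: Rn <- Cr -> Vv -> Ga
  P2: Rn <- Cr -> Ga
  P3: Rn <- Vv <- Cr -> Ga
  P4: Rn <- Vv -> Ga
Condition 1 (no descendant of Rn in the set): holds — descendants of Rn are {Cn, Ga}; none are in {Uk, Ul}.
Condition 2 (every backdoor path blocked by {Uk, Ul}):
  P1: open — no interior node is in the conditioning set.
  P2: open — no interior node is in the conditioning set.
  P3: open — no interior node is in the conditioning set.
  P4: open — no interior node is in the conditioning set.
{Uk, Ul} does not satisfy the backdoor criterion.

No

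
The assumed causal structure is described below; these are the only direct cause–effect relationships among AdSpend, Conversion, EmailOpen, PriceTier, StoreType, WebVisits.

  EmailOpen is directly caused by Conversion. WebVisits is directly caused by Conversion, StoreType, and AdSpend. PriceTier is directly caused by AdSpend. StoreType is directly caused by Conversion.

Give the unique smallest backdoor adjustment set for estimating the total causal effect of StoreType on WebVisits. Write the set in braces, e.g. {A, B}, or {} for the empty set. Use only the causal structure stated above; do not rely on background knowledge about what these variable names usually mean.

{Conversion}

Variables eligible for adjustment (non-descendants of StoreType, excluding StoreType and WebVisits): {AdSpend, Conversion, EmailOpen, PriceTier}.
Backdoor paths from StoreType to WebVisits:
  P1: StoreType <- Conversion -> WebVisits
The empty set is not sufficient: P1 (StoreType <- Conversion -> WebVisits) has no collider blocking it and no conditioned non-collider, so it is open.
Try {Conversion}:
  P1: blocked at fork node Conversion ∈ conditioning set.
{Conversion} contains no descendant of StoreType and blocks every backdoor path.
No other singleton works — e.g. {EmailOpen} leaves P1 open — so {Conversion} is the unique smallest valid adjustment set.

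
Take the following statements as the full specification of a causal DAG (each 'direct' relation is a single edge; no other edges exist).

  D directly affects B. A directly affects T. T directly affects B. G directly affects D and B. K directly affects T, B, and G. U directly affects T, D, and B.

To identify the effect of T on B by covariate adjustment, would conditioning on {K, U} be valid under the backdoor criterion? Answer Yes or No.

Backdoor paths from T to B (paths whose first edge points into T):
  P1: T <- K -> G -> D <- U -> B
  P2: T <- K -> G -> D -> B
  P3: T <- K -> G -> B
  P4: T <- K -> B
  P5: T <- U -> D <- G <- K -> B
  P6: T <- U -> D <- G -> B
  P7: T <- U -> D -> B
  P8: T <- U -> B
Condition 1 (no descendant of T in the set): holds — descendants of T are {B}; none are in {K, U}.
Condition 2 (every backdoor path blocked by {K, U}):
  P1: blocked at fork node K ∈ conditioning set.
  P2: blocked at fork node K ∈ conditioning set.
  P3: blocked at fork node K ∈ conditioning set.
  P4: blocked at fork node K ∈ conditioning set.
  P5: blocked at fork node U ∈ conditioning set.
  P6: blocked at fork node U ∈ conditioning set.
  P7: blocked at fork node U ∈ conditioning set.
  P8: blocked at fork node U ∈ conditioning set.
{K, U} satisfies the backdoor criterion.

Yes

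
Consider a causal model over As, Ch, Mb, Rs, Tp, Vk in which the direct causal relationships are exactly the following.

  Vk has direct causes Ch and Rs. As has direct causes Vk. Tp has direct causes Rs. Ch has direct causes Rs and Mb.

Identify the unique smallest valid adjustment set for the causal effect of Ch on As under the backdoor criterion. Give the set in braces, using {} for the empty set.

Variables eligible for adjustment (non-descendants of Ch, excluding Ch and As): {Mb, Rs, Tp}.
Backdoor paths from Ch to As:
  P1: Ch <- Rs -> Vk -> As
The empty set is not sufficient: P1 (Ch <- Rs -> Vk -> As) has no collider blocking it and no conditioned non-collider, so it is open.
Try {Rs}:
  P1: blocked at fork node Rs ∈ conditioning set.
{Rs} contains no descendant of Ch and blocks every backdoor path.
No other singleton works — e.g. {Mb} leaves P1 open — so {Rs} is the unique smallest valid adjustment set.

{Rs}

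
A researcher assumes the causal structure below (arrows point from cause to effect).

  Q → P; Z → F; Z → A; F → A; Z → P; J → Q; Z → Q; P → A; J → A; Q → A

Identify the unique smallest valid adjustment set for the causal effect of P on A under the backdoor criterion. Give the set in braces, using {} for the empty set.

{Q, Z}

Variables eligible for adjustment (non-descendants of P, excluding P and A): {F, J, Q, Z}.
Backdoor paths from P to A:
  P1: P <- Z -> Q <- J -> A
  P2: P <- Z -> Q -> A
  P3: P <- Z -> F -> A
  P4: P <- Z -> A
  P5: P <- Q <- Z -> F -> A
  P6: P <- Q <- Z -> A
  P7: P <- Q <- J -> A
  P8: P <- Q -> A
The empty set is not sufficient: P2 (P <- Z -> Q -> A) has no collider blocking it and no conditioned non-collider, so it is open.
Try {Q, Z}:
  P1: blocked at fork node Z ∈ conditioning set.
  P2: blocked at fork node Z ∈ conditioning set.
  P3: blocked at fork node Z ∈ conditioning set.
  P4: blocked at fork node Z ∈ conditioning set.
  P5: blocked at chain node Q ∈ conditioning set.
  P6: blocked at chain node Q ∈ conditioning set.
  P7: blocked at chain node Q ∈ conditioning set.
  P8: blocked at fork node Q ∈ conditioning set.
{Q, Z} contains no descendant of P and blocks every backdoor path.
Every element of {Q, Z} is needed (dropping Q leaves P7 open; dropping Z leaves P1 open), so no proper subset is valid.
Among all size-2 subsets of the eligible variables, only {Q, Z} blocks every backdoor path, so it is the unique smallest valid adjustment set.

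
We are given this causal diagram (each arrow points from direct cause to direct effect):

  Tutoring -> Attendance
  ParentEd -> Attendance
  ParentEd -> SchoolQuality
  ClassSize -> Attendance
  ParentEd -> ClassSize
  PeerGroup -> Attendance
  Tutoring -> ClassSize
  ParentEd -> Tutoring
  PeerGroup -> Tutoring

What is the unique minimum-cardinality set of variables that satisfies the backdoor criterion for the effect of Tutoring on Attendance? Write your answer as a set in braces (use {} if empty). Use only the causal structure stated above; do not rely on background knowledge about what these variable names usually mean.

{ParentEd, PeerGroup}

Variables eligible for adjustment (non-descendants of Tutoring, excluding Tutoring and Attendance): {ParentEd, PeerGroup, SchoolQuality}.
Backdoor paths from Tutoring to Attendance:
  P1: Tutoring <- ParentEd -> ClassSize -> Attendance
  P2: Tutoring <- ParentEd -> Attendance
  P3: Tutoring <- PeerGroup -> Attendance
The empty set is not sufficient: P1 (Tutoring <- ParentEd -> ClassSize -> Attendance) has no collider blocking it and no conditioned non-collider, so it is open.
Try {ParentEd, PeerGroup}:
  P1: blocked at fork node ParentEd ∈ conditioning set.
  P2: blocked at fork node ParentEd ∈ conditioning set.
  P3: blocked at fork node PeerGroup ∈ conditioning set.
{ParentEd, PeerGroup} contains no descendant of Tutoring and blocks every backdoor path.
Every element of {ParentEd, PeerGroup} is needed (dropping ParentEd leaves P1 open; dropping PeerGroup leaves P3 open), so no proper subset is valid.
Among all size-2 subsets of the eligible variables, only {ParentEd, PeerGroup} blocks every backdoor path, so it is the unique smallest valid adjustment set.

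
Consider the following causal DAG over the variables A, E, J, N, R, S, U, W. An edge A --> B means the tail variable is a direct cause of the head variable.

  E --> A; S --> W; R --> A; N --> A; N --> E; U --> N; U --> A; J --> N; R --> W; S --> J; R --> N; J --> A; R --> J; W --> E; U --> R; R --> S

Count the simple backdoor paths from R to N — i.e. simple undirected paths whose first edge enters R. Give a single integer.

6

A backdoor path from R to N is any simple undirected path whose first edge points into R (i.e. leaves R via a parent).
Parents of R: {U}.
Enumerating:
  P1: R <- U -> N
  P2: R <- U -> A <- J <- S -> W -> E <- N
  P3: R <- U -> A <- J -> N
  P4: R <- U -> A <- N
  P5: R <- U -> A <- E <- N
  P6: R <- U -> A <- E <- W <- S -> J -> N
That exhausts the simple backdoor paths. Count: 6.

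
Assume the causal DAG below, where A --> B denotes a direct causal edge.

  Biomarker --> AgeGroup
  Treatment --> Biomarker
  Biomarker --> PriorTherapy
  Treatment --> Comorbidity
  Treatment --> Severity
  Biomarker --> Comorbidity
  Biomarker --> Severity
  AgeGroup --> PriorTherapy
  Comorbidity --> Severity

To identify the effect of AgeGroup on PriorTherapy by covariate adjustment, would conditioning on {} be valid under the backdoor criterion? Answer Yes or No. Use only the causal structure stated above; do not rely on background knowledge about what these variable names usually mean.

Backdoor paths from AgeGroup to PriorTherapy (paths whose first edge points into AgeGroup):
  P1: AgeGroup <- Biomarker -> PriorTherapy
Condition 1 (no descendant of AgeGroup in the set): holds — descendants of AgeGroup are {PriorTherapy}; none are in {}.
Condition 2 (every backdoor path blocked by {}):
  P1: open — no interior node is in the conditioning set.
{} does not satisfy the backdoor criterion.

No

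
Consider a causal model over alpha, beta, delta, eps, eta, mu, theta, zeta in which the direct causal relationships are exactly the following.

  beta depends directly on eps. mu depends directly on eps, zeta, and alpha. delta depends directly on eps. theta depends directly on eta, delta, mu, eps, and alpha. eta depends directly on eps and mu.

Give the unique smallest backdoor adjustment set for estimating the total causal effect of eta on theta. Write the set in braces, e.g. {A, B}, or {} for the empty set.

{eps, mu}

Variables eligible for adjustment (non-descendants of eta, excluding eta and theta): {alpha, beta, delta, eps, mu, zeta}.
Backdoor paths from eta to theta:
  P1: eta <- eps -> mu <- alpha -> theta
  P2: eta <- eps -> mu -> theta
  P3: eta <- eps -> delta -> theta
  P4: eta <- eps -> theta
  P5: eta <- mu <- alpha -> theta
  P6: eta <- mu <- eps -> delta -> theta
  P7: eta <- mu <- eps -> theta
  P8: eta <- mu -> theta
The empty set is not sufficient: P2 (eta <- eps -> mu -> theta) has no collider blocking it and no conditioned non-collider, so it is open.
Try {eps, mu}:
  P1: blocked at fork node eps ∈ conditioning set.
  P2: blocked at fork node eps ∈ conditioning set.
  P3: blocked at fork node eps ∈ conditioning set.
  P4: blocked at fork node eps ∈ conditioning set.
  P5: blocked at chain node mu ∈ conditioning set.
  P6: blocked at chain node mu ∈ conditioning set.
  P7: blocked at chain node mu ∈ conditioning set.
  P8: blocked at fork node mu ∈ conditioning set.
{eps, mu} contains no descendant of eta and blocks every backdoor path.
Every element of {eps, mu} is needed (dropping eps leaves P1 open; dropping mu leaves P5 open), so no proper subset is valid.
Among all size-2 subsets of the eligible variables, only {eps, mu} blocks every backdoor path, so it is the unique smallest valid adjustment set.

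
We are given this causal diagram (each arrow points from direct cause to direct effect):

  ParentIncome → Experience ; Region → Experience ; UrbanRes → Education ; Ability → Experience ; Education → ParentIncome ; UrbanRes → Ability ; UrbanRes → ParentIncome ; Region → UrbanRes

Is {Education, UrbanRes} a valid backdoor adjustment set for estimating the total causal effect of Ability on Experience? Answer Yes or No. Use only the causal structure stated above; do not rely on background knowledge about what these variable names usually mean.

Yes

Backdoor paths from Ability to Experience (paths whose first edge points into Ability):
  P1: Ability <- UrbanRes <- Region -> Experience
  P2: Ability <- UrbanRes -> Education -> ParentIncome -> Experience
  P3: Ability <- UrbanRes -> ParentIncome -> Experience
Condition 1 (no descendant of Ability in the set): holds — descendants of Ability are {Experience}; none are in {Education, UrbanRes}.
Condition 2 (every backdoor path blocked by {Education, UrbanRes}):
  P1: blocked at chain node UrbanRes ∈ conditioning set.
  P2: blocked at fork node UrbanRes ∈ conditioning set.
  P3: blocked at fork node UrbanRes ∈ conditioning set.
{Education, UrbanRes} satisfies the backdoor criterion.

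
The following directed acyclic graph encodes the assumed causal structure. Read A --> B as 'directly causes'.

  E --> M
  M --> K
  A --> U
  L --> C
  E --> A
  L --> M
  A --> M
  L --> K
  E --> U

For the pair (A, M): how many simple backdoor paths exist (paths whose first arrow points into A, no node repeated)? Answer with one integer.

1

A backdoor path from A to M is any simple undirected path whose first edge points into A (i.e. leaves A via a parent).
Parents of A: {E}.
Enumerating:
  P1: A <- E -> M
That exhausts the simple backdoor paths. Count: 1.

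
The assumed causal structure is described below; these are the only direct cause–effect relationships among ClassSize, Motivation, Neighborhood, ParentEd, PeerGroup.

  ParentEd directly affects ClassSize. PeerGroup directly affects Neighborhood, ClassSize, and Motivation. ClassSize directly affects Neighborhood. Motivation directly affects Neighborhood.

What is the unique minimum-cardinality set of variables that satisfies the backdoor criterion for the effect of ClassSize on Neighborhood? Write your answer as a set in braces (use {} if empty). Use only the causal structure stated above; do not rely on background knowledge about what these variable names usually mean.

Variables eligible for adjustment (non-descendants of ClassSize, excluding ClassSize and Neighborhood): {Motivation, ParentEd, PeerGroup}.
Backdoor paths from ClassSize to Neighborhood:
  P1: ClassSize <- PeerGroup -> Motivation -> Neighborhood
  P2: ClassSize <- PeerGroup -> Neighborhood
The empty set is not sufficient: P1 (ClassSize <- PeerGroup -> Motivation -> Neighborhood) has no collider blocking it and no conditioned non-collider, so it is open.
Try {PeerGroup}:
  P1: blocked at fork node PeerGroup ∈ conditioning set.
  P2: blocked at fork node PeerGroup ∈ conditioning set.
{PeerGroup} contains no descendant of ClassSize and blocks every backdoor path.
No other singleton works — e.g. {Motivation} leaves P2 open — so {PeerGroup} is the unique smallest valid adjustment set.

{PeerGroup}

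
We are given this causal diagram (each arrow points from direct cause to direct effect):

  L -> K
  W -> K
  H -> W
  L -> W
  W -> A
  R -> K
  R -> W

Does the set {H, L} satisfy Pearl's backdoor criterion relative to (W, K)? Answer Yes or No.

No

Backdoor paths from W to K (paths whose first edge points into W):
  P1: W <- R -> K
  P2: W <- L -> K
Condition 1 (no descendant of W in the set): holds — descendants of W are {A, K}; none are in {H, L}.
Condition 2 (every backdoor path blocked by {H, L}):
  P1: open — no interior node is in the conditioning set.
  P2: blocked at fork node L ∈ conditioning set.
{H, L} does not satisfy the backdoor criterion.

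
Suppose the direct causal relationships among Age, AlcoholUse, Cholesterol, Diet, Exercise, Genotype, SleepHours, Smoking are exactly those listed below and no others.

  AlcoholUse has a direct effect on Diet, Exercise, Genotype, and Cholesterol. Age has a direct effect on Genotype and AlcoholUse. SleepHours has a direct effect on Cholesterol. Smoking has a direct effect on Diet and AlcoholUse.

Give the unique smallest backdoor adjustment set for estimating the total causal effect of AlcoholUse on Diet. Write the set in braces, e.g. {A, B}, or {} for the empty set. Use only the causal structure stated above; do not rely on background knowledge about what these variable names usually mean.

Variables eligible for adjustment (non-descendants of AlcoholUse, excluding AlcoholUse and Diet): {Age, SleepHours, Smoking}.
Backdoor paths from AlcoholUse to Diet:
  P1: AlcoholUse <- Smoking -> Diet
The empty set is not sufficient: P1 (AlcoholUse <- Smoking -> Diet) has no collider blocking it and no conditioned non-collider, so it is open.
Try {Smoking}:
  P1: blocked at fork node Smoking ∈ conditioning set.
{Smoking} contains no descendant of AlcoholUse and blocks every backdoor path.
No other singleton works — e.g. {Age} leaves P1 open — so {Smoking} is the unique smallest valid adjustment set.

{Smoking}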